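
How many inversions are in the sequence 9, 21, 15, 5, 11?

Out-of-order index pairs (0-indexed):
(0,3): 9 > 5
(1,2): 21 > 15
(1,3): 21 > 5
(1,4): 21 > 11
(2,3): 15 > 5
(2,4): 15 > 11
That's 6 pairs.

6 inversions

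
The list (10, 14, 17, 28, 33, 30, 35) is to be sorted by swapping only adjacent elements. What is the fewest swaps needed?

Swaps: 1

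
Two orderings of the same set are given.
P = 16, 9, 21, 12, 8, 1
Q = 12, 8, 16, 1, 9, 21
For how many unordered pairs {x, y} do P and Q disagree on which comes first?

Assign each item its position (1..6) in the first ordering, then rewrite the second ordering as that position sequence:
positions: 16→1, 9→2, 21→3, 12→4, 8→5, 1→6
second ordering as positions: [4, 5, 1, 6, 2, 3]
Discordant pairs = inversions in this position sequence.
4: 1, 2, 3 → 3
5: 1, 2, 3 → 3
1: 0
6: 2, 3 → 2
2: 0
3: 0
Total: 3 + 3 + 0 + 2 + 0 + 0 = 8

There are 8 disagreeing pairs.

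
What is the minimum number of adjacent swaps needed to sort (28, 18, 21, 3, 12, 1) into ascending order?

There are 13 adjacent swaps.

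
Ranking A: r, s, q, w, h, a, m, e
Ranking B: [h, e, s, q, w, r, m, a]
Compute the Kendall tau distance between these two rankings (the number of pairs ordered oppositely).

14

Assign each item its position (1..8) in the first ordering, then rewrite the second ordering as that position sequence:
positions: r→1, s→2, q→3, w→4, h→5, a→6, m→7, e→8
second ordering as positions: [5, 8, 2, 3, 4, 1, 7, 6]
Discordant pairs = inversions in this position sequence.
5: 2, 3, 4, 1 → 4
8: 2, 3, 4, 1, 7, 6 → 6
2: 1 → 1
3: 1 → 1
4: 1 → 1
1: 0
7: 6 → 1
6: 0
Total: 4 + 6 + 1 + 1 + 1 + 0 + 1 + 0 = 14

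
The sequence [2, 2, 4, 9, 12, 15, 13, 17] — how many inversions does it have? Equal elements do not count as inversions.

1

Count, for each position, how many later elements it exceeds:
2 → none → 0
2 → none → 0
4 → none → 0
9 → none → 0
12 → none → 0
15 → 13 → 1
13 → none → 0
17 → none → 0
Sum: 0 + 0 + 0 + 0 + 0 + 1 + 0 + 0 = 1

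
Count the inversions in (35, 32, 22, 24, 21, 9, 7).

There are 20 inversions.

Element-by-element contributions:
35 → 32, 22, 24, 21, 9, 7 → 6
32 → 22, 24, 21, 9, 7 → 5
22 → 21, 9, 7 → 3
24 → 21, 9, 7 → 3
21 → 9, 7 → 2
9 → 7 → 1
7 → none → 0
Sum: 6 + 5 + 3 + 3 + 2 + 1 + 0 = 20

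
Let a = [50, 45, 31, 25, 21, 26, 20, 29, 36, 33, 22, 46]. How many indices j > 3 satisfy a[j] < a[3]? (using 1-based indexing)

6

The element at index 3 is 31.
Elements after it: 25, 21, 26, 20, 29, 36, 33, 22, 46
Those smaller than 31: 25, 21, 26, 20, 29, 22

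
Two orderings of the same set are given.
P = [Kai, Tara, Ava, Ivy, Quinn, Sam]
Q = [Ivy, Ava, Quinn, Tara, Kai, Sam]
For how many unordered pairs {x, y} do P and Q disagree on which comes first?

Disagreeing pairs: 8

Assign each item its position (1..6) in the first ordering, then rewrite the second ordering as that position sequence:
positions: Kai→1, Tara→2, Ava→3, Ivy→4, Quinn→5, Sam→6
second ordering as positions: [4, 3, 5, 2, 1, 6]
Discordant pairs = inversions in this position sequence.
4: 3, 2, 1 → 3
3: 2, 1 → 2
5: 2, 1 → 2
2: 1 → 1
1: 0
6: 0
Total: 3 + 2 + 2 + 1 + 0 + 0 = 8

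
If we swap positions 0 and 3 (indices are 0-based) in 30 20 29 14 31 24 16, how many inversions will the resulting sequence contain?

8

Positions 0 and 3 hold 30 and 14; after swapping, the array is [14, 20, 29, 30, 31, 24, 16].
Element-by-element contributions:
14 → none → 0
20 → 16 → 1
29 → 24, 16 → 2
30 → 24, 16 → 2
31 → 24, 16 → 2
24 → 16 → 1
16 → none → 0
Sum: 0 + 1 + 2 + 2 + 2 + 1 + 0 = 8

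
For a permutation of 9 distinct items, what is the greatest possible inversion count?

The maximum occurs when the array is in strictly decreasing order: every one of the C(9, 2) pairs is inverted.
C(9, 2) = 9·8/2 = 36

36 inversions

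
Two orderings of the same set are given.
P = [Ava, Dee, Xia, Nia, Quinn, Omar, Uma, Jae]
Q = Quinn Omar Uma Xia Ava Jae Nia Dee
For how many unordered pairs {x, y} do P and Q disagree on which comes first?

Assign each item its position (1..8) in the first ordering, then rewrite the second ordering as that position sequence:
positions: Ava→1, Dee→2, Xia→3, Nia→4, Quinn→5, Omar→6, Uma→7, Jae→8
second ordering as positions: [5, 6, 7, 3, 1, 8, 4, 2]
Discordant pairs = inversions in this position sequence.
5: 3, 1, 4, 2 → 4
6: 3, 1, 4, 2 → 4
7: 3, 1, 4, 2 → 4
3: 1, 2 → 2
1: 0
8: 4, 2 → 2
4: 2 → 1
2: 0
Total: 4 + 4 + 4 + 2 + 0 + 2 + 1 + 0 = 17

17 disagreeing pairs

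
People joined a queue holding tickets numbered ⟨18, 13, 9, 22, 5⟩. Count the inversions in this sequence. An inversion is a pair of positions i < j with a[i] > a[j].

Listing every pair i<j with a[i]>a[j] (using 0-based positions):
(0,1): 18 > 13
(0,2): 18 > 9
(0,4): 18 > 5
(1,2): 13 > 9
(1,4): 13 > 5
(2,4): 9 > 5
(3,4): 22 > 5
That's 7 pairs.

Inversions: 7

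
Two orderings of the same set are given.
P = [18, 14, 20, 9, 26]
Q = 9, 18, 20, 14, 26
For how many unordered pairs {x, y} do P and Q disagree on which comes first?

There are 4 disagreeing pairs.

Assign each item its position (1..5) in the first ordering, then rewrite the second ordering as that position sequence:
positions: 18→1, 14→2, 20→3, 9→4, 26→5
second ordering as positions: [4, 1, 3, 2, 5]
Discordant pairs = inversions in this position sequence.
4: 1, 3, 2 → 3
1: 0
3: 2 → 1
2: 0
5: 0
Total: 3 + 0 + 1 + 0 + 0 = 4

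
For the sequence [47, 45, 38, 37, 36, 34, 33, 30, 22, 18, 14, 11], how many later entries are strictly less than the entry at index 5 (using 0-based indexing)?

6

The element at index 5 is 34.
Elements after it: 33, 30, 22, 18, 14, 11
Those smaller than 34: 33, 30, 22, 18, 14, 11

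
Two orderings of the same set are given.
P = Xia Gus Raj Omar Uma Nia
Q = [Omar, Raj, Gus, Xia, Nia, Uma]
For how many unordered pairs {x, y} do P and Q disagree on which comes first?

Assign each item its position (1..6) in the first ordering, then rewrite the second ordering as that position sequence:
positions: Xia→1, Gus→2, Raj→3, Omar→4, Uma→5, Nia→6
second ordering as positions: [4, 3, 2, 1, 6, 5]
Discordant pairs = inversions in this position sequence.
4: 3, 2, 1 → 3
3: 2, 1 → 2
2: 1 → 1
1: 0
6: 5 → 1
5: 0
Total: 3 + 2 + 1 + 0 + 1 + 0 = 7

7 disagreeing pairs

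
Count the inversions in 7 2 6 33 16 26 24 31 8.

12

Count, for each position, how many later elements it exceeds:
7 → 2, 6 → 2
2 → none → 0
6 → none → 0
33 → 16, 26, 24, 31, 8 → 5
16 → 8 → 1
26 → 24, 8 → 2
24 → 8 → 1
31 → 8 → 1
8 → none → 0
Sum: 2 + 0 + 0 + 5 + 1 + 2 + 1 + 1 + 0 = 12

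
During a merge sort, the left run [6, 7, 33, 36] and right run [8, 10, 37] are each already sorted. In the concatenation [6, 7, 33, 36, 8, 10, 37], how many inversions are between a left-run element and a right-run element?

For each element r of the right run, count left-run elements greater than r:
r = 8: 33, 36 → 2
r = 10: 33, 36 → 2
r = 37: none → 0
Cross-inversions: 2 + 2 + 0 = 4

4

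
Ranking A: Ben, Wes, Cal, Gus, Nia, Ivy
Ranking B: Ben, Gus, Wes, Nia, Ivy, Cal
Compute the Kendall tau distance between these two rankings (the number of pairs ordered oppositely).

4 discordant pairs

Assign each item its position (1..6) in the first ordering, then rewrite the second ordering as that position sequence:
positions: Ben→1, Wes→2, Cal→3, Gus→4, Nia→5, Ivy→6
second ordering as positions: [1, 4, 2, 5, 6, 3]
Discordant pairs = inversions in this position sequence.
1: 0
4: 2, 3 → 2
2: 0
5: 3 → 1
6: 3 → 1
3: 0
Total: 0 + 2 + 0 + 1 + 1 + 0 = 4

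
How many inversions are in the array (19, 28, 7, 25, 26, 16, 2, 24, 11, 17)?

For each element, count later entries that are smaller:
19: 5
28: 8
7: 1
25: 5
26: 5
16: 2
2: 0
24: 2
11: 0
17: 0
Sum: 5 + 8 + 1 + 5 + 5 + 2 + 0 + 2 + 0 + 0 = 28

28 inversions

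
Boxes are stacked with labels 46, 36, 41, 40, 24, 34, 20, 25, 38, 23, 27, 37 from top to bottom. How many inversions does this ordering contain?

44

Element-by-element contributions:
46: 11
36: 6
41: 9
40: 8
24: 2
34: 4
20: 0
25: 1
38: 3
23: 0
27: 0
37: 0
Sum: 11 + 6 + 9 + 8 + 2 + 4 + 0 + 1 + 3 + 0 + 0 + 0 = 44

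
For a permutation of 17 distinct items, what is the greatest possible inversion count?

Inversions: 136

A reversed (strictly descending) arrangement makes every pair an inversion, giving C(17, 2) inversions.
C(17, 2) = 17·16/2 = 136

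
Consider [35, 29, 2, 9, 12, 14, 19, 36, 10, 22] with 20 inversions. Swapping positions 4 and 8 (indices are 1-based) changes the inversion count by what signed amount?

Positions 4 and 8 hold 9 and 36; after swapping, the array is [35, 29, 2, 36, 12, 14, 19, 9, 10, 22].
Count, for each position, how many later elements it exceeds:
35: 8
29: 7
2: 0
36: 6
12: 2
14: 2
19: 2
9: 0
10: 0
22: 0
Sum: 8 + 7 + 0 + 6 + 2 + 2 + 2 + 0 + 0 + 0 = 27
Change: 27 − 20 = +7

+7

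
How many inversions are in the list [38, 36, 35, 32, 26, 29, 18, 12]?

27 inversions

Sweep left to right; for each value list the smaller values that follow it:
38: 7
36: 6
35: 5
32: 4
26: 2
29: 2
18: 1
12: 0
Sum: 7 + 6 + 5 + 4 + 2 + 2 + 1 + 0 = 27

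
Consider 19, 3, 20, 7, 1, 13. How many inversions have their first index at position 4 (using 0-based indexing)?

0

The element at index 4 is 1.
Elements after it: 13
None of them are smaller than 1.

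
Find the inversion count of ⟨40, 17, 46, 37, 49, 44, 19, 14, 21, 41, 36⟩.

31

Sweep left to right; for each value list the smaller values that follow it:
40 → 17, 37, 19, 14, 21, 36 → 6
17 → 14 → 1
46 → 37, 44, 19, 14, 21, 41, 36 → 7
37 → 19, 14, 21, 36 → 4
49 → 44, 19, 14, 21, 41, 36 → 6
44 → 19, 14, 21, 41, 36 → 5
19 → 14 → 1
14 → none → 0
21 → none → 0
41 → 36 → 1
36 → none → 0
Sum: 6 + 1 + 7 + 4 + 6 + 5 + 1 + 0 + 0 + 1 + 0 = 31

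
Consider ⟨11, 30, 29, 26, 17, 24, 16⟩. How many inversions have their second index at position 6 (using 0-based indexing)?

5

The element at index 6 is 16.
Elements before it: 11, 30, 29, 26, 17, 24
Those larger than 16: 30, 29, 26, 17, 24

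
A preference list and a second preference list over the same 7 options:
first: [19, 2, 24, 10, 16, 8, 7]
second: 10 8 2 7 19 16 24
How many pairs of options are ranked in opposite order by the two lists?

12

Assign each item its position (1..7) in the first ordering, then rewrite the second ordering as that position sequence:
positions: 19→1, 2→2, 24→3, 10→4, 16→5, 8→6, 7→7
second ordering as positions: [4, 6, 2, 7, 1, 5, 3]
Discordant pairs = inversions in this position sequence.
4: 2, 1, 3 → 3
6: 2, 1, 5, 3 → 4
2: 1 → 1
7: 1, 5, 3 → 3
1: 0
5: 3 → 1
3: 0
Total: 3 + 4 + 1 + 3 + 0 + 1 + 0 = 12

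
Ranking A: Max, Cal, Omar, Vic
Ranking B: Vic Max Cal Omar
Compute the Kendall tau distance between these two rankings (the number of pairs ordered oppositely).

Discordant pairs: 3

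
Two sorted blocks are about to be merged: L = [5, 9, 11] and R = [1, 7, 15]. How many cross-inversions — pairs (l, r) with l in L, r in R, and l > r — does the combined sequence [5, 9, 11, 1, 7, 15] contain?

5 cross-inversions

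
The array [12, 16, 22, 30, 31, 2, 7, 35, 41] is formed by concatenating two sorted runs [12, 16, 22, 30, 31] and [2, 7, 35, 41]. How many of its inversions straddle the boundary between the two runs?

10

Count, for every r in R, how many entries of L exceed r:
r = 2: 12, 16, 22, 30, 31 → 5
r = 7: 12, 16, 22, 30, 31 → 5
r = 35: none → 0
r = 41: none → 0
Cross-inversions: 5 + 5 + 0 + 0 = 10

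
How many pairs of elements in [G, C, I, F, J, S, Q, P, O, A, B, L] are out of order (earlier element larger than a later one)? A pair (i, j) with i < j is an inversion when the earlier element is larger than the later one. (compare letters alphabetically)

For each element, count later entries that are smaller:
G: 4
C: 2
I: 3
F: 2
J: 2
S: 6
Q: 5
P: 4
O: 3
A: 0
B: 0
L: 0
Sum: 4 + 2 + 3 + 2 + 2 + 6 + 5 + 4 + 3 + 0 + 0 + 0 = 31

31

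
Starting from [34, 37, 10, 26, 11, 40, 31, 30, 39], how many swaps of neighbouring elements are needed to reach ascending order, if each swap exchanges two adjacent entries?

15

Minimum adjacent swaps = number of inversions (each swap of adjacent out-of-order elements removes one inversion and no swap can remove more).
Count inversions — for each element, later elements that are smaller:
34: 10, 26, 11, 31, 30 → 5
37: 10, 26, 11, 31, 30 → 5
10: none → 0
26: 11 → 1
11: none → 0
40: 31, 30, 39 → 3
31: 30 → 1
30: none → 0
39: none → 0
Total inversions: 5 + 5 + 0 + 1 + 0 + 3 + 1 + 0 + 0 = 15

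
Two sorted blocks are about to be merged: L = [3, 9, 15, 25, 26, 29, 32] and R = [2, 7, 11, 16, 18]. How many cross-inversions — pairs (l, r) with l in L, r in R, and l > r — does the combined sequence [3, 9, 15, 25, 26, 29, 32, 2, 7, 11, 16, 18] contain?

There are 26 cross-inversions.

For each element r of the right run, count left-run elements greater than r:
r = 2: 3, 9, 15, 25, 26, 29, 32 → 7
r = 7: 9, 15, 25, 26, 29, 32 → 6
r = 11: 15, 25, 26, 29, 32 → 5
r = 16: 25, 26, 29, 32 → 4
r = 18: 25, 26, 29, 32 → 4
Cross-inversions: 7 + 6 + 5 + 4 + 4 = 26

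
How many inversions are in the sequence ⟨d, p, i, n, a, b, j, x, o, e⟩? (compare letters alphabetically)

20

Sweep left to right; for each value list the smaller values that follow it:
d → a, b → 2
p → i, n, a, b, j, o, e → 7
i → a, b, e → 3
n → a, b, j, e → 4
a → none → 0
b → none → 0
j → e → 1
x → o, e → 2
o → e → 1
e → none → 0
Sum: 2 + 7 + 3 + 4 + 0 + 0 + 1 + 2 + 1 + 0 = 20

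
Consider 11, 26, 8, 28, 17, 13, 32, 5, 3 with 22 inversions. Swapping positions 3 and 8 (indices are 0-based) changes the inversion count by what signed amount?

-7

Positions 3 and 8 hold 28 and 3; after swapping, the array is [11, 26, 8, 3, 17, 13, 32, 5, 28].
For each element, count later entries that are smaller:
11 → 8, 3, 5 → 3
26 → 8, 3, 17, 13, 5 → 5
8 → 3, 5 → 2
3 → none → 0
17 → 13, 5 → 2
13 → 5 → 1
32 → 5, 28 → 2
5 → none → 0
28 → none → 0
Sum: 3 + 5 + 2 + 0 + 2 + 1 + 2 + 0 + 0 = 15
Change: 15 − 22 = -7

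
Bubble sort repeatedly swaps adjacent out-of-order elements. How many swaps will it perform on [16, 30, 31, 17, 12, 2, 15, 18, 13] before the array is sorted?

The minimum number of adjacent swaps to sort an array equals its inversion count, since every such swap removes exactly one inversion.
Count inversions — for each element, later elements that are smaller:
16: 12, 2, 15, 13 → 4
30: 17, 12, 2, 15, 18, 13 → 6
31: 17, 12, 2, 15, 18, 13 → 6
17: 12, 2, 15, 13 → 4
12: 2 → 1
2: none → 0
15: 13 → 1
18: 13 → 1
13: none → 0
Total inversions: 4 + 6 + 6 + 4 + 1 + 0 + 1 + 1 + 0 = 23

23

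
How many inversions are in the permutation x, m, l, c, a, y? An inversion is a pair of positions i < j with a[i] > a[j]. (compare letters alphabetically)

Out-of-order pairs: 10

Listing every pair i<j with a[i]>a[j] (using 1-based positions):
(1,2): x > m
(1,3): x > l
(1,4): x > c
(1,5): x > a
(2,3): m > l
(2,4): m > c
(2,5): m > a
(3,4): l > c
(3,5): l > a
(4,5): c > a
That's 10 pairs.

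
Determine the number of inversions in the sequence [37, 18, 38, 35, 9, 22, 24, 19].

18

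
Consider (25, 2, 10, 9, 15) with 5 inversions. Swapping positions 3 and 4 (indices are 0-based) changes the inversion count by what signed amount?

+1

Positions 3 and 4 hold 9 and 15; after swapping, the array is [25, 2, 10, 15, 9].
Element-by-element contributions:
25: 4
2: 0
10: 1
15: 1
9: 0
Sum: 4 + 0 + 1 + 1 + 0 = 6
Change: 6 − 5 = +1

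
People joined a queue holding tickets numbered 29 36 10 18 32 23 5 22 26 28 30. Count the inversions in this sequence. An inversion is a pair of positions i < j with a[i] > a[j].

There are 26 out-of-order pairs.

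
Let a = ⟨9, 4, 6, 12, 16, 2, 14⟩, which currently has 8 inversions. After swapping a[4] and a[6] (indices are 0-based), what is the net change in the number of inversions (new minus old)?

Positions 4 and 6 hold 16 and 14; after swapping, the array is [9, 4, 6, 12, 14, 2, 16].
Count, for each position, how many later elements it exceeds:
9: 3
4: 1
6: 1
12: 1
14: 1
2: 0
16: 0
Sum: 3 + 1 + 1 + 1 + 1 + 0 + 0 = 7
Change: 7 − 8 = -1

-1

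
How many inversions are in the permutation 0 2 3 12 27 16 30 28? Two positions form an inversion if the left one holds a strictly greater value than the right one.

For each element, count later entries that are smaller:
0 → none → 0
2 → none → 0
3 → none → 0
12 → none → 0
27 → 16 → 1
16 → none → 0
30 → 28 → 1
28 → none → 0
Sum: 0 + 0 + 0 + 0 + 1 + 0 + 1 + 0 = 2

2 inversions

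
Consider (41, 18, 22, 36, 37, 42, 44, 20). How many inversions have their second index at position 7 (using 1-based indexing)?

0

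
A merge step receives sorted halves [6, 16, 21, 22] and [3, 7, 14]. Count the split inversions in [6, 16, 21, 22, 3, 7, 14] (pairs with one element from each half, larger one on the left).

For each element r of the right run, count left-run elements greater than r:
r = 3: 6, 16, 21, 22 → 4
r = 7: 16, 21, 22 → 3
r = 14: 16, 21, 22 → 3
Cross-inversions: 4 + 3 + 3 = 10

Split inversions: 10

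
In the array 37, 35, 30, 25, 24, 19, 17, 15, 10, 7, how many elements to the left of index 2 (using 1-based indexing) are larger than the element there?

1 such element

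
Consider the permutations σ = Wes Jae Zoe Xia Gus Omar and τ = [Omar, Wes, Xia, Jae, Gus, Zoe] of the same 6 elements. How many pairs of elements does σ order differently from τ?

Assign each item its position (1..6) in the first ordering, then rewrite the second ordering as that position sequence:
positions: Wes→1, Jae→2, Zoe→3, Xia→4, Gus→5, Omar→6
second ordering as positions: [6, 1, 4, 2, 5, 3]
Discordant pairs = inversions in this position sequence.
6: 1, 4, 2, 5, 3 → 5
1: 0
4: 2, 3 → 2
2: 0
5: 3 → 1
3: 0
Total: 5 + 0 + 2 + 0 + 1 + 0 = 8

8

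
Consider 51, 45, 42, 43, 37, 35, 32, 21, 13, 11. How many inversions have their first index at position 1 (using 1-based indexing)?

The element at index 1 is 51.
Elements after it: 45, 42, 43, 37, 35, 32, 21, 13, 11
Those smaller than 51: 45, 42, 43, 37, 35, 32, 21, 13, 11

9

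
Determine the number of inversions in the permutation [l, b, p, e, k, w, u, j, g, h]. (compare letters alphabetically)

Sweep left to right; for each value list the smaller values that follow it:
l: 6
b: 0
p: 5
e: 0
k: 3
w: 4
u: 3
j: 2
g: 0
h: 0
Sum: 6 + 0 + 5 + 0 + 3 + 4 + 3 + 2 + 0 + 0 = 23

Inversions: 23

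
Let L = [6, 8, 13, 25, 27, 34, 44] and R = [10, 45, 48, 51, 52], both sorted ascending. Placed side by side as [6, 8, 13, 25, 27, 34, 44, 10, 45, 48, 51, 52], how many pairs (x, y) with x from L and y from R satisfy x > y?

Split inversions: 5

Count, for every r in R, how many entries of L exceed r:
r = 10: 13, 25, 27, 34, 44 → 5
r = 45: none → 0
r = 48: none → 0
r = 51: none → 0
r = 52: none → 0
Cross-inversions: 5 + 0 + 0 + 0 + 0 = 5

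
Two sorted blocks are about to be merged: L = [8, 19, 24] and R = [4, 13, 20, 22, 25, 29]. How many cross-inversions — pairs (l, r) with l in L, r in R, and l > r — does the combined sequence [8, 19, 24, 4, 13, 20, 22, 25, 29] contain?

Count, for every r in R, how many entries of L exceed r:
r = 4: 8, 19, 24 → 3
r = 13: 19, 24 → 2
r = 20: 24 → 1
r = 22: 24 → 1
r = 25: none → 0
r = 29: none → 0
Cross-inversions: 3 + 2 + 1 + 1 + 0 + 0 = 7

7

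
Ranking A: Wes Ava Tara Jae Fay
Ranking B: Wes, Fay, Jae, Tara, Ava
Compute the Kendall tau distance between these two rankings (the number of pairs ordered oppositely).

6 discordant pairs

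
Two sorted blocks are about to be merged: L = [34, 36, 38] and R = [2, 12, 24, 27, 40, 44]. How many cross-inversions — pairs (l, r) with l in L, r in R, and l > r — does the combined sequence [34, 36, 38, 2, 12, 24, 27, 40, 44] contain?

12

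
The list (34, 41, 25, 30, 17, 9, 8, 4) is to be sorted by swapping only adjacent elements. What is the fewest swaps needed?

Minimum adjacent swaps = number of inversions (each swap of adjacent out-of-order elements removes one inversion and no swap can remove more).
Count inversions — for each element, later elements that are smaller:
34: 25, 30, 17, 9, 8, 4 → 6
41: 25, 30, 17, 9, 8, 4 → 6
25: 17, 9, 8, 4 → 4
30: 17, 9, 8, 4 → 4
17: 9, 8, 4 → 3
9: 8, 4 → 2
8: 4 → 1
4: none → 0
Total inversions: 6 + 6 + 4 + 4 + 3 + 2 + 1 + 0 = 26

26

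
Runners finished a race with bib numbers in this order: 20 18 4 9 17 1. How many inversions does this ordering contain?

12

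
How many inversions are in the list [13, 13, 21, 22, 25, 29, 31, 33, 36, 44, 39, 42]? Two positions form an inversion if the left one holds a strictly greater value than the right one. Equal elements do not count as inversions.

Inversions: 2

Sweep left to right; for each value list the smaller values that follow it:
13: 0
13: 0
21: 0
22: 0
25: 0
29: 0
31: 0
33: 0
36: 0
44: 2
39: 0
42: 0
Sum: 0 + 0 + 0 + 0 + 0 + 0 + 0 + 0 + 0 + 2 + 0 + 0 = 2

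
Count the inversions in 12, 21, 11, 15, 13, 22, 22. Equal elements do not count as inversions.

5

Sweep left to right; for each value list the smaller values that follow it:
12: 1
21: 3
11: 0
15: 1
13: 0
22: 0
22: 0
Sum: 1 + 3 + 0 + 1 + 0 + 0 + 0 = 5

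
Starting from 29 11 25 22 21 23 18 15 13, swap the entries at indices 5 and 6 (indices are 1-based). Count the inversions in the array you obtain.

There are 28 inversions.

Positions 5 and 6 hold 21 and 23; after swapping, the array is [29, 11, 25, 22, 23, 21, 18, 15, 13].
Element-by-element contributions:
29: 8
11: 0
25: 6
22: 4
23: 4
21: 3
18: 2
15: 1
13: 0
Sum: 8 + 0 + 6 + 4 + 4 + 3 + 2 + 1 + 0 = 28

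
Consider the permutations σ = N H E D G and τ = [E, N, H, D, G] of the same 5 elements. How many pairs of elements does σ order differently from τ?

2 discordant pairs

Assign each item its position (1..5) in the first ordering, then rewrite the second ordering as that position sequence:
positions: N→1, H→2, E→3, D→4, G→5
second ordering as positions: [3, 1, 2, 4, 5]
Discordant pairs = inversions in this position sequence.
3: 1, 2 → 2
1: 0
2: 0
4: 0
5: 0
Total: 2 + 0 + 0 + 0 + 0 = 2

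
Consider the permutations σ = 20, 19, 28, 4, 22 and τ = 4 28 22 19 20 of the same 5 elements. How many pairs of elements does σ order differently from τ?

Assign each item its position (1..5) in the first ordering, then rewrite the second ordering as that position sequence:
positions: 20→1, 19→2, 28→3, 4→4, 22→5
second ordering as positions: [4, 3, 5, 2, 1]
Discordant pairs = inversions in this position sequence.
4: 3, 2, 1 → 3
3: 2, 1 → 2
5: 2, 1 → 2
2: 1 → 1
1: 0
Total: 3 + 2 + 2 + 1 + 0 = 8

8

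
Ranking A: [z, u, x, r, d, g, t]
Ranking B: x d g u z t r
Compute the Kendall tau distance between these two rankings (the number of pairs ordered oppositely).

Discordant pairs: 10

Assign each item its position (1..7) in the first ordering, then rewrite the second ordering as that position sequence:
positions: z→1, u→2, x→3, r→4, d→5, g→6, t→7
second ordering as positions: [3, 5, 6, 2, 1, 7, 4]
Discordant pairs = inversions in this position sequence.
3: 2, 1 → 2
5: 2, 1, 4 → 3
6: 2, 1, 4 → 3
2: 1 → 1
1: 0
7: 4 → 1
4: 0
Total: 2 + 3 + 3 + 1 + 0 + 1 + 0 = 10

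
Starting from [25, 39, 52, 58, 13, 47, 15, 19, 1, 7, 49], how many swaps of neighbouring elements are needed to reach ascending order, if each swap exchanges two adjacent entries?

The minimum number of adjacent swaps to sort an array equals its inversion count, since every such swap removes exactly one inversion.
Count inversions — for each element, later elements that are smaller:
25: 13, 15, 19, 1, 7 → 5
39: 13, 15, 19, 1, 7 → 5
52: 13, 47, 15, 19, 1, 7, 49 → 7
58: 13, 47, 15, 19, 1, 7, 49 → 7
13: 1, 7 → 2
47: 15, 19, 1, 7 → 4
15: 1, 7 → 2
19: 1, 7 → 2
1: none → 0
7: none → 0
49: none → 0
Total inversions: 5 + 5 + 7 + 7 + 2 + 4 + 2 + 2 + 0 + 0 + 0 = 34

34 adjacent swaps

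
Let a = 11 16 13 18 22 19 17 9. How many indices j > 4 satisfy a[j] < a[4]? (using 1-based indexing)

The element at index 4 is 18.
Elements after it: 22, 19, 17, 9
Those smaller than 18: 17, 9

2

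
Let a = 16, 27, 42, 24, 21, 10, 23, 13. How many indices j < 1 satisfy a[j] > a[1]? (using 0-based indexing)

0

The element at index 1 is 27.
Elements before it: 16
None of them are larger than 27.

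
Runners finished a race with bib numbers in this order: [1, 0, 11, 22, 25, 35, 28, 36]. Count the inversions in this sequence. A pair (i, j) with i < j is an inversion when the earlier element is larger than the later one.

Element-by-element contributions:
1: 1
0: 0
11: 0
22: 0
25: 0
35: 1
28: 0
36: 0
Sum: 1 + 0 + 0 + 0 + 0 + 1 + 0 + 0 = 2

Inversions: 2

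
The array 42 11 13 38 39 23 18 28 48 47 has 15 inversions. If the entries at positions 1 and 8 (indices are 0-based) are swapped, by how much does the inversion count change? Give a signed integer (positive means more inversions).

+13

Positions 1 and 8 hold 11 and 48; after swapping, the array is [42, 48, 13, 38, 39, 23, 18, 28, 11, 47].
For each element, count later entries that are smaller:
42 → 13, 38, 39, 23, 18, 28, 11 → 7
48 → 13, 38, 39, 23, 18, 28, 11, 47 → 8
13 → 11 → 1
38 → 23, 18, 28, 11 → 4
39 → 23, 18, 28, 11 → 4
23 → 18, 11 → 2
18 → 11 → 1
28 → 11 → 1
11 → none → 0
47 → none → 0
Sum: 7 + 8 + 1 + 4 + 4 + 2 + 1 + 1 + 0 + 0 = 28
Change: 28 − 15 = +13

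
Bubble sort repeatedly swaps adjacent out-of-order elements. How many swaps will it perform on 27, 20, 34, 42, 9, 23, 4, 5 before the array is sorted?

The minimum number of adjacent swaps to sort an array equals its inversion count, since every such swap removes exactly one inversion.
Count inversions — for each element, later elements that are smaller:
27: 20, 9, 23, 4, 5 → 5
20: 9, 4, 5 → 3
34: 9, 23, 4, 5 → 4
42: 9, 23, 4, 5 → 4
9: 4, 5 → 2
23: 4, 5 → 2
4: none → 0
5: none → 0
Total inversions: 5 + 3 + 4 + 4 + 2 + 2 + 0 + 0 = 20

Swaps: 20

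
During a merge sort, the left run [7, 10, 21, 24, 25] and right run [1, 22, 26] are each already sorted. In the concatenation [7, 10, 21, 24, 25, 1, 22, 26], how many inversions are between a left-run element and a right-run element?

Cross-inversions: 7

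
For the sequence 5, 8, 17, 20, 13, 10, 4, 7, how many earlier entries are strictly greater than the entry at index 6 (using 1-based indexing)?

3 such elements

The element at index 6 is 10.
Elements before it: 5, 8, 17, 20, 13
Those larger than 10: 17, 20, 13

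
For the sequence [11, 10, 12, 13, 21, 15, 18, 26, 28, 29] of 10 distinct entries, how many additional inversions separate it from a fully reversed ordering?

42

Maximum inversions for 10 distinct elements is C(10, 2) = 10·9/2 = 45.
Current inversions — for each element, count later smaller elements:
11: 1
10: 0
12: 0
13: 0
21: 2
15: 0
18: 0
26: 0
28: 0
29: 0
Current total: 1 + 0 + 0 + 0 + 2 + 0 + 0 + 0 + 0 + 0 = 3
Shortfall: 45 − 3 = 42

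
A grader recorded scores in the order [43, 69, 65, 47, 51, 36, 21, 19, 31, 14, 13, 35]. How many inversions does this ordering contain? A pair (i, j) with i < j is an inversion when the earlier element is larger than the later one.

54 inversions

Element-by-element contributions:
43: 7
69: 10
65: 9
47: 7
51: 7
36: 6
21: 3
19: 2
31: 2
14: 1
13: 0
35: 0
Sum: 7 + 10 + 9 + 7 + 7 + 6 + 3 + 2 + 2 + 1 + 0 + 0 = 54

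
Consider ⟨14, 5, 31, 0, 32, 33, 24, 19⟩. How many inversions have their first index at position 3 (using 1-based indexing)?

The element at index 3 is 31.
Elements after it: 0, 32, 33, 24, 19
Those smaller than 31: 0, 24, 19

3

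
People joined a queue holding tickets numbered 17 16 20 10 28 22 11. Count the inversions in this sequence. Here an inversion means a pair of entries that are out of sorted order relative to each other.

Inversion pairs (indices are 1-based):
(1,2): 17 > 16
(1,4): 17 > 10
(1,7): 17 > 11
(2,4): 16 > 10
(2,7): 16 > 11
(3,4): 20 > 10
(3,7): 20 > 11
(5,6): 28 > 22
(5,7): 28 > 11
(6,7): 22 > 11
That's 10 pairs.

10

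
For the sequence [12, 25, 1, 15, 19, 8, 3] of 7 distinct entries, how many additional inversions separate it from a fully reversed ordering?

8 inversions short

Maximum inversions for 7 distinct elements is C(7, 2) = 7·6/2 = 21.
Current inversions — for each element, count later smaller elements:
12: 3
25: 5
1: 0
15: 2
19: 2
8: 1
3: 0
Current total: 3 + 5 + 0 + 2 + 2 + 1 + 0 = 13
Shortfall: 21 − 13 = 8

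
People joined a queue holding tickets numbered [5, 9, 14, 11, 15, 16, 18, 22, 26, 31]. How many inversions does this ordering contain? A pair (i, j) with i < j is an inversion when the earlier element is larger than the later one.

Sweep left to right; for each value list the smaller values that follow it:
5 → none → 0
9 → none → 0
14 → 11 → 1
11 → none → 0
15 → none → 0
16 → none → 0
18 → none → 0
22 → none → 0
26 → none → 0
31 → none → 0
Sum: 0 + 0 + 1 + 0 + 0 + 0 + 0 + 0 + 0 + 0 = 1

1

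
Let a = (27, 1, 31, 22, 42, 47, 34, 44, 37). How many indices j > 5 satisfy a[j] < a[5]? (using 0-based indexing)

3

The element at index 5 is 47.
Elements after it: 34, 44, 37
Those smaller than 47: 34, 44, 37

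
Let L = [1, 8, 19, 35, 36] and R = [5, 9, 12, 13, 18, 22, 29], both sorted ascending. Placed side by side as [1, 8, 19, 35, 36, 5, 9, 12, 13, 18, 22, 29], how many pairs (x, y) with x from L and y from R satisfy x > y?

Count, for every r in R, how many entries of L exceed r:
r = 5: 8, 19, 35, 36 → 4
r = 9: 19, 35, 36 → 3
r = 12: 19, 35, 36 → 3
r = 13: 19, 35, 36 → 3
r = 18: 19, 35, 36 → 3
r = 22: 35, 36 → 2
r = 29: 35, 36 → 2
Cross-inversions: 4 + 3 + 3 + 3 + 3 + 2 + 2 = 20

There are 20 split inversions.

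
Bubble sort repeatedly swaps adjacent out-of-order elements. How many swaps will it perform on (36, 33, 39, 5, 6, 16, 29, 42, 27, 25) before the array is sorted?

Each adjacent swap fixes exactly one inversion, so the minimum swap count equals the number of inversions.
Count inversions — for each element, later elements that are smaller:
36: 33, 5, 6, 16, 29, 27, 25 → 7
33: 5, 6, 16, 29, 27, 25 → 6
39: 5, 6, 16, 29, 27, 25 → 6
5: none → 0
6: none → 0
16: none → 0
29: 27, 25 → 2
42: 27, 25 → 2
27: 25 → 1
25: none → 0
Total inversions: 7 + 6 + 6 + 0 + 0 + 0 + 2 + 2 + 1 + 0 = 24

24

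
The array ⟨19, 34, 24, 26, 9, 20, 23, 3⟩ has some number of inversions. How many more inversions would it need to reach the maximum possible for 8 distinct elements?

9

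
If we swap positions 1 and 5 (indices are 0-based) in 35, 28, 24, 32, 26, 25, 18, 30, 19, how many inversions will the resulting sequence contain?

23

Positions 1 and 5 hold 28 and 25; after swapping, the array is [35, 25, 24, 32, 26, 28, 18, 30, 19].
Count, for each position, how many later elements it exceeds:
35: 8
25: 3
24: 2
32: 5
26: 2
28: 2
18: 0
30: 1
19: 0
Sum: 8 + 3 + 2 + 5 + 2 + 2 + 0 + 1 + 0 = 23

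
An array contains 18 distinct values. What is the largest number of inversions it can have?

A reversed (strictly descending) arrangement makes every pair an inversion, giving C(18, 2) inversions.
C(18, 2) = 18·17/2 = 153

There are 153 inversions.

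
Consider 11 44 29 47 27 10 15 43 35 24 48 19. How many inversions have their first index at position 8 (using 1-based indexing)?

The element at index 8 is 43.
Elements after it: 35, 24, 48, 19
Those smaller than 43: 35, 24, 19

3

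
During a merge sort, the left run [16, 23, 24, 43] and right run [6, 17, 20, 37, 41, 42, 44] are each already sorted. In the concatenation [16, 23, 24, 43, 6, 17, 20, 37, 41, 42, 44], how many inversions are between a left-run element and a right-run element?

For each element r of the right run, count left-run elements greater than r:
r = 6: 16, 23, 24, 43 → 4
r = 17: 23, 24, 43 → 3
r = 20: 23, 24, 43 → 3
r = 37: 43 → 1
r = 41: 43 → 1
r = 42: 43 → 1
r = 44: none → 0
Cross-inversions: 4 + 3 + 3 + 1 + 1 + 1 + 0 = 13

13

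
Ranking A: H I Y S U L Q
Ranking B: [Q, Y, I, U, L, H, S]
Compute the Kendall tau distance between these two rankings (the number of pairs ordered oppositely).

Assign each item its position (1..7) in the first ordering, then rewrite the second ordering as that position sequence:
positions: H→1, I→2, Y→3, S→4, U→5, L→6, Q→7
second ordering as positions: [7, 3, 2, 5, 6, 1, 4]
Discordant pairs = inversions in this position sequence.
7: 3, 2, 5, 6, 1, 4 → 6
3: 2, 1 → 2
2: 1 → 1
5: 1, 4 → 2
6: 1, 4 → 2
1: 0
4: 0
Total: 6 + 2 + 1 + 2 + 2 + 0 + 0 = 13

Discordant pairs: 13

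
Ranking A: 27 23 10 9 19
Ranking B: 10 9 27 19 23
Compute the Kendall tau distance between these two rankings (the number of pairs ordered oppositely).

Assign each item its position (1..5) in the first ordering, then rewrite the second ordering as that position sequence:
positions: 27→1, 23→2, 10→3, 9→4, 19→5
second ordering as positions: [3, 4, 1, 5, 2]
Discordant pairs = inversions in this position sequence.
3: 1, 2 → 2
4: 1, 2 → 2
1: 0
5: 2 → 1
2: 0
Total: 2 + 2 + 0 + 1 + 0 = 5

5 discordant pairs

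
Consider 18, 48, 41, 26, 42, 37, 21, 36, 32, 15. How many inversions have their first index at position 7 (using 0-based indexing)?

2 such elements

The element at index 7 is 36.
Elements after it: 32, 15
Those smaller than 36: 32, 15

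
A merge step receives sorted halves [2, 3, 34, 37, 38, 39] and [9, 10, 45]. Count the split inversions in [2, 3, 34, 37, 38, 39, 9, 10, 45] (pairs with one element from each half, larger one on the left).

8 cross-inversions

Count, for every r in R, how many entries of L exceed r:
r = 9: 34, 37, 38, 39 → 4
r = 10: 34, 37, 38, 39 → 4
r = 45: none → 0
Cross-inversions: 4 + 4 + 0 = 8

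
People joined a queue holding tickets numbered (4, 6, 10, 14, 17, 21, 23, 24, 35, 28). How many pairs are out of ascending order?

1

Element-by-element contributions:
4: 0
6: 0
10: 0
14: 0
17: 0
21: 0
23: 0
24: 0
35: 1
28: 0
Sum: 0 + 0 + 0 + 0 + 0 + 0 + 0 + 0 + 1 + 0 = 1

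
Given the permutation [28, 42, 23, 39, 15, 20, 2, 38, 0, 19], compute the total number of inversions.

33 inversions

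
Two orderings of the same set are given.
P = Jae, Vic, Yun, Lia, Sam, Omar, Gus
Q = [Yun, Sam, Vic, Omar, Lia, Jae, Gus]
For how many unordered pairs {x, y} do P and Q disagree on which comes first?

Assign each item its position (1..7) in the first ordering, then rewrite the second ordering as that position sequence:
positions: Jae→1, Vic→2, Yun→3, Lia→4, Sam→5, Omar→6, Gus→7
second ordering as positions: [3, 5, 2, 6, 4, 1, 7]
Discordant pairs = inversions in this position sequence.
3: 2, 1 → 2
5: 2, 4, 1 → 3
2: 1 → 1
6: 4, 1 → 2
4: 1 → 1
1: 0
7: 0
Total: 2 + 3 + 1 + 2 + 1 + 0 + 0 = 9

9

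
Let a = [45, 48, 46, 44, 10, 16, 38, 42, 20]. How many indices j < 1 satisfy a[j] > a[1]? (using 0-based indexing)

The element at index 1 is 48.
Elements before it: 45
None of them are larger than 48.

0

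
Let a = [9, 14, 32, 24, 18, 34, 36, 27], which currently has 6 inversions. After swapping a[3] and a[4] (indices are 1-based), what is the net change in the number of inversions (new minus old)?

Positions 3 and 4 hold 32 and 24; after swapping, the array is [9, 14, 24, 32, 18, 34, 36, 27].
For each element, count later entries that are smaller:
9 → none → 0
14 → none → 0
24 → 18 → 1
32 → 18, 27 → 2
18 → none → 0
34 → 27 → 1
36 → 27 → 1
27 → none → 0
Sum: 0 + 0 + 1 + 2 + 0 + 1 + 1 + 0 = 5
Change: 5 − 6 = -1

-1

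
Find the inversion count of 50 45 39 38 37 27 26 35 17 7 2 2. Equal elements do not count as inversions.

Element-by-element contributions:
50 → 45, 39, 38, 37, 27, 26, 35, 17, 7, 2, 2 → 11
45 → 39, 38, 37, 27, 26, 35, 17, 7, 2, 2 → 10
39 → 38, 37, 27, 26, 35, 17, 7, 2, 2 → 9
38 → 37, 27, 26, 35, 17, 7, 2, 2 → 8
37 → 27, 26, 35, 17, 7, 2, 2 → 7
27 → 26, 17, 7, 2, 2 → 5
26 → 17, 7, 2, 2 → 4
35 → 17, 7, 2, 2 → 4
17 → 7, 2, 2 → 3
7 → 2, 2 → 2
2 → none → 0
2 → none → 0
Sum: 11 + 10 + 9 + 8 + 7 + 5 + 4 + 4 + 3 + 2 + 0 + 0 = 63

There are 63 out-of-order pairs.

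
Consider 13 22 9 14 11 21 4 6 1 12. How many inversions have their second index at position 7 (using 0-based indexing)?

6 such elements

The element at index 7 is 6.
Elements before it: 13, 22, 9, 14, 11, 21, 4
Those larger than 6: 13, 22, 9, 14, 11, 21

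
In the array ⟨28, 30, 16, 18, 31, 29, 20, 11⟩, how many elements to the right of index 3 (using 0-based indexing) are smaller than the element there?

1 such element

The element at index 3 is 18.
Elements after it: 31, 29, 20, 11
Those smaller than 18: 11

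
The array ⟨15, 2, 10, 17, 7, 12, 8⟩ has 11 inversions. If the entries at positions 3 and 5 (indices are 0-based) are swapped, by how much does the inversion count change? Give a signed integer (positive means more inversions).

-1

Positions 3 and 5 hold 17 and 12; after swapping, the array is [15, 2, 10, 12, 7, 17, 8].
Sweep left to right; for each value list the smaller values that follow it:
15 → 2, 10, 12, 7, 8 → 5
2 → none → 0
10 → 7, 8 → 2
12 → 7, 8 → 2
7 → none → 0
17 → 8 → 1
8 → none → 0
Sum: 5 + 0 + 2 + 2 + 0 + 1 + 0 = 10
Change: 10 − 11 = -1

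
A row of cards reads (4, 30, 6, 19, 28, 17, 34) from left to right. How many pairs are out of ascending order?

Inversions: 6

Inversion pairs (indices are 1-based):
(2,3): 30 > 6
(2,4): 30 > 19
(2,5): 30 > 28
(2,6): 30 > 17
(4,6): 19 > 17
(5,6): 28 > 17
That's 6 pairs.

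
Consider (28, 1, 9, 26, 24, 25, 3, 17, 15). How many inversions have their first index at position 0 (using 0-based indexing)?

8

The element at index 0 is 28.
Elements after it: 1, 9, 26, 24, 25, 3, 17, 15
Those smaller than 28: 1, 9, 26, 24, 25, 3, 17, 15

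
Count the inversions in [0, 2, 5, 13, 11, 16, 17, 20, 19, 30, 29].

Element-by-element contributions:
0 → none → 0
2 → none → 0
5 → none → 0
13 → 11 → 1
11 → none → 0
16 → none → 0
17 → none → 0
20 → 19 → 1
19 → none → 0
30 → 29 → 1
29 → none → 0
Sum: 0 + 0 + 0 + 1 + 0 + 0 + 0 + 1 + 0 + 1 + 0 = 3

3 inversions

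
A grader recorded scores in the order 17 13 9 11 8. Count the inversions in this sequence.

9

Out-of-order index pairs (1-indexed):
(1,2): 17 > 13
(1,3): 17 > 9
(1,4): 17 > 11
(1,5): 17 > 8
(2,3): 13 > 9
(2,4): 13 > 11
(2,5): 13 > 8
(3,5): 9 > 8
(4,5): 11 > 8
That's 9 pairs.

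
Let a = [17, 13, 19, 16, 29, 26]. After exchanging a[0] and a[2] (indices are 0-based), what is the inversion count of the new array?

Positions 0 and 2 hold 17 and 19; after swapping, the array is [19, 13, 17, 16, 29, 26].
Element-by-element contributions:
19: 3
13: 0
17: 1
16: 0
29: 1
26: 0
Sum: 3 + 0 + 1 + 0 + 1 + 0 = 5

5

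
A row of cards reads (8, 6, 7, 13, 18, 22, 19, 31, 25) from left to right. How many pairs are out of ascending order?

4 out-of-order pairs

Sweep left to right; for each value list the smaller values that follow it:
8: 2
6: 0
7: 0
13: 0
18: 0
22: 1
19: 0
31: 1
25: 0
Sum: 2 + 0 + 0 + 0 + 0 + 1 + 0 + 1 + 0 = 4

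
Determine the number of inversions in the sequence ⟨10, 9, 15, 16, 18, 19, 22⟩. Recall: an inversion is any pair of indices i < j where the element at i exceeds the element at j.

Count, for each position, how many later elements it exceeds:
10 → 9 → 1
9 → none → 0
15 → none → 0
16 → none → 0
18 → none → 0
19 → none → 0
22 → none → 0
Sum: 1 + 0 + 0 + 0 + 0 + 0 + 0 = 1

1 inversion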